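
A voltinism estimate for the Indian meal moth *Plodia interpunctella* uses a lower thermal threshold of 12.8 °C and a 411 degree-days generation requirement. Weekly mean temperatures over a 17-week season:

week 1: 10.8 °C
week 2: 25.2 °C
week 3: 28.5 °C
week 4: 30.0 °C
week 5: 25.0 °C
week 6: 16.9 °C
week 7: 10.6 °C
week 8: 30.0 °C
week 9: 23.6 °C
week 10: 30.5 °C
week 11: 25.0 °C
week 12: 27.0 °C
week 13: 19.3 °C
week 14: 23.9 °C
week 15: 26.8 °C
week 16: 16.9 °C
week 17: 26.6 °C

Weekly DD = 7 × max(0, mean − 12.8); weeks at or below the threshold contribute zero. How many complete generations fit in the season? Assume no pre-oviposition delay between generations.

3 generations

Weekly DD (7 × max(0, T̄ − 12.8)): 0.0, 86.8, 109.9, 120.4, 85.4, 28.7, 0.0, 120.4, 75.6, 123.9, 85.4, 99.4, 45.5, 77.7, 98.0, 28.7, 96.6.
Season total = 1282.4 DD.
Complete generations = ⌊1282.4 / 411⌋ = 3.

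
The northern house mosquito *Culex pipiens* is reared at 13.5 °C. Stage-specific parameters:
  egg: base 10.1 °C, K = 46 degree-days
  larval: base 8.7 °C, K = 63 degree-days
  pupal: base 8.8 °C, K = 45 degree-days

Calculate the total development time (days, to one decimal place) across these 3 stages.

egg: 46 / (13.5 − 10.1) = 46 / 3.4 = 13.529 d.
larval: 63 / (13.5 − 8.7) = 63 / 4.8 = 13.125 d.
pupal: 45 / (13.5 − 8.8) = 45 / 4.7 = 9.574 d.
Sum = 36.229 ≈ 36.2 days.

36.2 days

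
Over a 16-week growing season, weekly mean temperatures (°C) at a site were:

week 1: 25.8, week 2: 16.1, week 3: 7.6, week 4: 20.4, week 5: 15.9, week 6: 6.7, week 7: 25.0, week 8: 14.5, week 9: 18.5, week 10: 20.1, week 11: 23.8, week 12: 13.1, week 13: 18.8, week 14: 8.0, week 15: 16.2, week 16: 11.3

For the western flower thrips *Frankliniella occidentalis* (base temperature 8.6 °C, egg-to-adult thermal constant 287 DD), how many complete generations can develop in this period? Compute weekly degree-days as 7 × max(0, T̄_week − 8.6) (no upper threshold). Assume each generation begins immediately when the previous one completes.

3 generations

Weekly DD (7 × max(0, T̄ − 8.6)): 120.4, 52.5, 0.0, 82.6, 51.1, 0.0, 114.8, 41.3, 69.3, 80.5, 106.4, 31.5, 71.4, 0.0, 53.2, 18.9.
Season total = 893.9 DD.
Complete generations = ⌊893.9 / 287⌋ = 3.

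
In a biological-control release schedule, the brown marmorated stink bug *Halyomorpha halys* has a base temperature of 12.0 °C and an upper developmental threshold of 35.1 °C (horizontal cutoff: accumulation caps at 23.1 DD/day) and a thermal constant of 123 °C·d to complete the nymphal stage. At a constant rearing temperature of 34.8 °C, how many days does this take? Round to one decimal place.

Daily accumulation = 34.8 − 12.0 = 22.8 DD/day.
Duration = 123 / 22.8 = 5.395 ≈ 5.4 days.

5.4 days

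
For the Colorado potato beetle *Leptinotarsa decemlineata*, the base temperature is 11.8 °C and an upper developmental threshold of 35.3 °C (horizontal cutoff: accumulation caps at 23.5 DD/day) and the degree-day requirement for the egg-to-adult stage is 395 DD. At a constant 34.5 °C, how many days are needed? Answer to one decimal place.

Daily accumulation = 34.5 − 11.8 = 22.7 DD/day.
Duration = 395 / 22.7 = 17.401 ≈ 17.4 days.

17.4 days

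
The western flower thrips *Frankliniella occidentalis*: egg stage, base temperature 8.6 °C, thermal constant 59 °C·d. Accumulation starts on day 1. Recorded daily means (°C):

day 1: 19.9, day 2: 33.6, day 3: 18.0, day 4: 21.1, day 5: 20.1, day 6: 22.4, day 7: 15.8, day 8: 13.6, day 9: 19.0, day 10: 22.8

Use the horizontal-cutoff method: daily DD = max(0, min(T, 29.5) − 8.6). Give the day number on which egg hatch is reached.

Daily DD above 8.6 °C (capped at 20.9): 11.3, 20.9, 9.4, 12.5, 11.5, 13.8, 7.2, 5.0, 10.4, 14.2.
Cumulative: 11.3, 32.2, 41.6, 54.1, 65.6, 79.4, 86.6, 91.6, 102.0, 116.2.
The total first reaches 59 DD on day 5.

day 5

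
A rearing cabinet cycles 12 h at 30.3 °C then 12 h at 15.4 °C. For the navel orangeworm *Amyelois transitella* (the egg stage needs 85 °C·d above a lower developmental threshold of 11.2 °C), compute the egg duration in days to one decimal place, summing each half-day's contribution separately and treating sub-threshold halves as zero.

7.3 days

Day half: max(0, 30.3 − 11.2) × 0.5 = 19.1 × 0.5 = 9.55 DD.
Night half: max(0, 15.4 − 11.2) × 0.5 = 4.2 × 0.5 = 2.10 DD.
Per 24 h: 11.65 DD/day.
Duration = 85 / 11.65 = 7.296 ≈ 7.3 days.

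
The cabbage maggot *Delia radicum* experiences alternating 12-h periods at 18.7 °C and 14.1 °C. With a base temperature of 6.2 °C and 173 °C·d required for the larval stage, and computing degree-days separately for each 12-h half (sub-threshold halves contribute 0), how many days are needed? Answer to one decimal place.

17.0 days

Day half: max(0, 18.7 − 6.2) × 0.5 = 12.5 × 0.5 = 6.25 DD.
Night half: max(0, 14.1 − 6.2) × 0.5 = 7.9 × 0.5 = 3.95 DD.
Per 24 h: 10.20 DD/day.
Duration = 173 / 10.20 = 16.961 ≈ 17.0 days.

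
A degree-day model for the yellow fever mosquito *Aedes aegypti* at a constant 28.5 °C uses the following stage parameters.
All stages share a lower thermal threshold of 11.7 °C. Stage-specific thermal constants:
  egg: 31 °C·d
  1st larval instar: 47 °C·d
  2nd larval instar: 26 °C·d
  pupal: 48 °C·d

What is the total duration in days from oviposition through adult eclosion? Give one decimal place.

Daily accumulation at 28.5 °C = 28.5 − 11.7 = 16.8 DD/day.
Total K = 31 + 47 + 26 + 48 = 152 DD.
Total duration = 152 / 16.8 = 9.048 ≈ 9.0 days.

9.0 days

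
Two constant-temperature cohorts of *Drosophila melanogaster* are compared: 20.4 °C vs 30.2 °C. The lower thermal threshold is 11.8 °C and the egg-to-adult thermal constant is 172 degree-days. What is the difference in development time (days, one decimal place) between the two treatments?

10.7 days

At 20.4 °C: 172 / (20.4 − 11.8) = 172 / 8.6 = 20.000 d.
At 30.2 °C: 172 / (30.2 − 11.8) = 172 / 18.4 = 9.348 d.
Difference = |20.000 − 9.348| = 10.652 ≈ 10.7 days.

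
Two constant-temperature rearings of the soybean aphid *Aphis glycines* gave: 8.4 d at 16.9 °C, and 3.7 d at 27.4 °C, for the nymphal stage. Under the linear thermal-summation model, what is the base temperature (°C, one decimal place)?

Linear rate model ⇒ the product D·(T − T_b) is constant across temperatures.
8.4·(16.9 − T_b) = 3.7·(27.4 − T_b)
T_b = (8.4·16.9 − 3.7·27.4) / (8.4 − 3.7) = 40.58 / 4.7 = 8.634 °C ≈ 8.6 °C.

8.6 °C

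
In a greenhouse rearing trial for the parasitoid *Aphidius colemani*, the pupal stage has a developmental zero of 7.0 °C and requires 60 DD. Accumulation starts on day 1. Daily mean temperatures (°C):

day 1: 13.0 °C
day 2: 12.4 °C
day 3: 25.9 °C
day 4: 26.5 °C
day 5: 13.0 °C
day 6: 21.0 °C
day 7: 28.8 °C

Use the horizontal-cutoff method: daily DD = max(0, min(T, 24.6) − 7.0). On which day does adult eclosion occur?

Daily DD above 7.0 °C (capped at 17.6): 6.0, 5.4, 17.6, 17.6, 6.0, 14.0, 17.6.
Cumulative: 6.0, 11.4, 29.0, 46.6, 52.6, 66.6, 84.2.
The total first reaches 60 DD on day 6.

day 6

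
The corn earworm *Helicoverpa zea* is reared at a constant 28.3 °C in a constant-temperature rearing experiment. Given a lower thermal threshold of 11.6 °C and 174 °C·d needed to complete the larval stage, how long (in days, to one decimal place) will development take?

10.4 days

Daily accumulation = 28.3 − 11.6 = 16.7 DD/day.
Duration = 174 / 16.7 = 10.419 ≈ 10.4 days.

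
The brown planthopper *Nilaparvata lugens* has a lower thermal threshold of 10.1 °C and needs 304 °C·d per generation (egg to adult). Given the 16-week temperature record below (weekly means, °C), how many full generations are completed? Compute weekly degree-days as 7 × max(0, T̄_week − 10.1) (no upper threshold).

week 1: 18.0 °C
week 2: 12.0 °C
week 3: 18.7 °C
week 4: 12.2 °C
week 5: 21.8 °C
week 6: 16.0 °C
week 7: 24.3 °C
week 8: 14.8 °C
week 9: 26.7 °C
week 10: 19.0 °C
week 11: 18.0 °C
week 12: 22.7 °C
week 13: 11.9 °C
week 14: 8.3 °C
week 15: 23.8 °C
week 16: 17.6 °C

Weekly DD (7 × max(0, T̄ − 10.1)): 55.3, 13.3, 60.2, 14.7, 81.9, 41.3, 99.4, 32.9, 116.2, 62.3, 55.3, 88.2, 12.6, 0.0, 95.9, 52.5.
Season total = 882.0 DD.
Complete generations = ⌊882.0 / 304⌋ = 2.

2 generations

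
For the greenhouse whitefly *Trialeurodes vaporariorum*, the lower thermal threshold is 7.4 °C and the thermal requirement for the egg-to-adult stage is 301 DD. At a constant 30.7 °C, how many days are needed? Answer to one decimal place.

12.9 days

Daily accumulation = 30.7 − 7.4 = 23.3 DD/day.
Duration = 301 / 23.3 = 12.918 ≈ 12.9 days.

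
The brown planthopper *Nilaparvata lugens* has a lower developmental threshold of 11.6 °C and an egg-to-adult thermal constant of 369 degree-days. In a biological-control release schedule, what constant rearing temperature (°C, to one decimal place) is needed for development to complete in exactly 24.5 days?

Required daily accumulation = 369 / 24.5 = 15.061 DD/day.
T = T_base + 15.061 = 11.6 + 15.061 = 26.661 ≈ 26.7 °C.

26.7 °C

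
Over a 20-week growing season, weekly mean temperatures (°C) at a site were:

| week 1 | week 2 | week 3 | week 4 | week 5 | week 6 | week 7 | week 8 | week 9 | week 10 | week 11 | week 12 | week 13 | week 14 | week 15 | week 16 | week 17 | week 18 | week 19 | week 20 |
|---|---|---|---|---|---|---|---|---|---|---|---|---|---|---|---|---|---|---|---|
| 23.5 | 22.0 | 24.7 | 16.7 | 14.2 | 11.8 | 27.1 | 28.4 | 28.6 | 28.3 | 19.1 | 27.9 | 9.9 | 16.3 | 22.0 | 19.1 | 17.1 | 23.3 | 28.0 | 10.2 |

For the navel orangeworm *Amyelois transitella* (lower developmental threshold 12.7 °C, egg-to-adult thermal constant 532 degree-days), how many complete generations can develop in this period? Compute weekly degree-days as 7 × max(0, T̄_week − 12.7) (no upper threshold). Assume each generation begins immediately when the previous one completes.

2 generations

Weekly DD (7 × max(0, T̄ − 12.7)): 75.6, 65.1, 84.0, 28.0, 10.5, 0.0, 100.8, 109.9, 111.3, 109.2, 44.8, 106.4, 0.0, 25.2, 65.1, 44.8, 30.8, 74.2, 107.1, 0.0.
Season total = 1192.8 DD.
Complete generations = ⌊1192.8 / 532⌋ = 2.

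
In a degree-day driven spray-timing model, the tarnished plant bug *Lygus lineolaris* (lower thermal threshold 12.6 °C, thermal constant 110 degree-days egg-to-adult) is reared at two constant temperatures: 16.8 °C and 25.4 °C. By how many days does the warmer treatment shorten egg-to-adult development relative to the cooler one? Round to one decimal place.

17.6 days

At 16.8 °C: 110 / (16.8 − 12.6) = 110 / 4.2 = 26.190 d.
At 25.4 °C: 110 / (25.4 − 12.6) = 110 / 12.8 = 8.594 d.
Difference = |26.190 − 8.594| = 17.597 ≈ 17.6 days.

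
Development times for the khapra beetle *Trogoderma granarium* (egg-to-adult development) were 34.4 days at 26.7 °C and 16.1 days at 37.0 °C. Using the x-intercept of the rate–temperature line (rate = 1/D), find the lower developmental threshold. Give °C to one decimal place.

17.6 °C

Equal thermal constants: D₁(T₁ − T_b) = D₂(T₂ − T_b).
34.4·(26.7 − T_b) = 16.1·(37.0 − T_b)
T_b = (34.4·26.7 − 16.1·37.0) / (34.4 − 16.1) = 322.78 / 18.3 = 17.638 °C ≈ 17.6 °C.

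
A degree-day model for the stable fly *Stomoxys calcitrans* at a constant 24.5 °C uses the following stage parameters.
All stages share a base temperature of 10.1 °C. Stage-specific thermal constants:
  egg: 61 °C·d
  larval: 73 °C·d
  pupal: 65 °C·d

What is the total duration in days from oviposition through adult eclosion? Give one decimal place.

13.8 days

Daily accumulation at 24.5 °C = 24.5 − 10.1 = 14.4 DD/day.
Total K = 61 + 73 + 65 = 199 DD.
Total duration = 199 / 14.4 = 13.819 ≈ 13.8 days.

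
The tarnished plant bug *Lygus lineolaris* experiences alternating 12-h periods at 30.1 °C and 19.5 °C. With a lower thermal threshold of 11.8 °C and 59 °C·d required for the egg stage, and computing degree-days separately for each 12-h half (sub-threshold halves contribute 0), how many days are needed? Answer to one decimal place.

4.5 days

Day half: max(0, 30.1 − 11.8) × 0.5 = 18.3 × 0.5 = 9.15 DD.
Night half: max(0, 19.5 − 11.8) × 0.5 = 7.7 × 0.5 = 3.85 DD.
Per 24 h: 13.00 DD/day.
Duration = 59 / 13.00 = 4.538 ≈ 4.5 days.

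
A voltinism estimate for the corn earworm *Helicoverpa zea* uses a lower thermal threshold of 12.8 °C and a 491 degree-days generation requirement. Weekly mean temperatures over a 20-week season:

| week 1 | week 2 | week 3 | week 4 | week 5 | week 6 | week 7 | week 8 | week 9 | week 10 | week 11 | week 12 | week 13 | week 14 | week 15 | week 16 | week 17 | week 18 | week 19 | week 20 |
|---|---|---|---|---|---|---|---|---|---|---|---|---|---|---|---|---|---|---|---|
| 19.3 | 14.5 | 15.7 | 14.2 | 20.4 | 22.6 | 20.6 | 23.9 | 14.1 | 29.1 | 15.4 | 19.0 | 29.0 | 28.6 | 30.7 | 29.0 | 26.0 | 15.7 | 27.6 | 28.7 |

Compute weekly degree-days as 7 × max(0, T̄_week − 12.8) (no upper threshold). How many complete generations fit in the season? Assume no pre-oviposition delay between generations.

2 generations

Weekly DD (7 × max(0, T̄ − 12.8)): 45.5, 11.9, 20.3, 9.8, 53.2, 68.6, 54.6, 77.7, 9.1, 114.1, 18.2, 43.4, 113.4, 110.6, 125.3, 113.4, 92.4, 20.3, 103.6, 111.3.
Season total = 1316.7 DD.
Complete generations = ⌊1316.7 / 491⌋ = 2.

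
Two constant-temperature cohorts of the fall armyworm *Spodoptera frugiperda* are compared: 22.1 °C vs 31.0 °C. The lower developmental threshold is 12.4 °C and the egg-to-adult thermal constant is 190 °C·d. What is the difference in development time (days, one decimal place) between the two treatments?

At 22.1 °C: 190 / (22.1 − 12.4) = 190 / 9.7 = 19.588 d.
At 31.0 °C: 190 / (31.0 − 12.4) = 190 / 18.6 = 10.215 d.
Difference = |19.588 − 10.215| = 9.373 ≈ 9.4 days.

9.4 days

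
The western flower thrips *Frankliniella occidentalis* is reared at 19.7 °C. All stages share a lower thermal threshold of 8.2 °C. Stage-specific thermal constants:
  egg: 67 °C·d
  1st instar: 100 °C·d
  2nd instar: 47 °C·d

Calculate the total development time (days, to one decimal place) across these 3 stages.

18.6 days

Daily accumulation at 19.7 °C = 19.7 − 8.2 = 11.5 DD/day.
Total K = 67 + 100 + 47 = 214 DD.
Total duration = 214 / 11.5 = 18.609 ≈ 18.6 days.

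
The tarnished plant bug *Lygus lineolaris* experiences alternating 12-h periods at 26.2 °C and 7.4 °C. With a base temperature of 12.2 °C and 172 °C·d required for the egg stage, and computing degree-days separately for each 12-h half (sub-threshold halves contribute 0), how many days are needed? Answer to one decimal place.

Day half: max(0, 26.2 − 12.2) × 0.5 = 14.0 × 0.5 = 7.00 DD.
Night half: max(0, 7.4 − 12.2) × 0.5 = 0.0 × 0.5 = 0.00 DD.
Per 24 h: 7.00 DD/day.
Duration = 172 / 7.00 = 24.571 ≈ 24.6 days.

24.6 days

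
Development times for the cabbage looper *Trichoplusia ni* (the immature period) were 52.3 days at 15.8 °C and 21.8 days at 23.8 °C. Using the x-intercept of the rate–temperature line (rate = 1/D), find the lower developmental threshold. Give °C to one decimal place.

10.1 °C

Linear rate model ⇒ the product D·(T − T_b) is constant across temperatures.
52.3·(15.8 − T_b) = 21.8·(23.8 − T_b)
T_b = (52.3·15.8 − 21.8·23.8) / (52.3 − 21.8) = 307.50 / 30.5 = 10.082 °C ≈ 10.1 °C.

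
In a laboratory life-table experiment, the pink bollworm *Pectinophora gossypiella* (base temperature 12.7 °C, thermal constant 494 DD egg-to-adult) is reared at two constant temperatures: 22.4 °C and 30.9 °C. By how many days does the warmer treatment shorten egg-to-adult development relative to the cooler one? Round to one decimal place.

At 22.4 °C: 494 / (22.4 − 12.7) = 494 / 9.7 = 50.928 d.
At 30.9 °C: 494 / (30.9 − 12.7) = 494 / 18.2 = 27.143 d.
Difference = |50.928 − 27.143| = 23.785 ≈ 23.8 days.

23.8 days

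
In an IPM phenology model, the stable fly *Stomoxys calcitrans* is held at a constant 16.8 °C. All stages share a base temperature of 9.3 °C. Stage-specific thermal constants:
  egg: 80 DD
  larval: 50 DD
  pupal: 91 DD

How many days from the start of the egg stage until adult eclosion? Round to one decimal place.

Daily accumulation at 16.8 °C = 16.8 − 9.3 = 7.5 DD/day.
Total K = 80 + 50 + 91 = 221 DD.
Total duration = 221 / 7.5 = 29.467 ≈ 29.5 days.

29.5 days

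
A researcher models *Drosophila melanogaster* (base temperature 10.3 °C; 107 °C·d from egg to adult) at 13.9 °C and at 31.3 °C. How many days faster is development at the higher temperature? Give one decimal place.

24.6 days

At 13.9 °C: 107 / (13.9 − 10.3) = 107 / 3.6 = 29.722 d.
At 31.3 °C: 107 / (31.3 − 10.3) = 107 / 21.0 = 5.095 d.
Difference = |29.722 − 5.095| = 24.627 ≈ 24.6 days.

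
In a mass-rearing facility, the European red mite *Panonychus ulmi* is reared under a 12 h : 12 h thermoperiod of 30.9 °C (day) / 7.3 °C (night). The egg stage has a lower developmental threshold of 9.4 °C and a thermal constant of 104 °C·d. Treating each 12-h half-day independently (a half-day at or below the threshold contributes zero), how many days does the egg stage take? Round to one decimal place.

9.7 days

Day half: max(0, 30.9 − 9.4) × 0.5 = 21.5 × 0.5 = 10.75 DD.
Night half: max(0, 7.3 − 9.4) × 0.5 = 0.0 × 0.5 = 0.00 DD.
Per 24 h: 10.75 DD/day.
Duration = 104 / 10.75 = 9.674 ≈ 9.7 days.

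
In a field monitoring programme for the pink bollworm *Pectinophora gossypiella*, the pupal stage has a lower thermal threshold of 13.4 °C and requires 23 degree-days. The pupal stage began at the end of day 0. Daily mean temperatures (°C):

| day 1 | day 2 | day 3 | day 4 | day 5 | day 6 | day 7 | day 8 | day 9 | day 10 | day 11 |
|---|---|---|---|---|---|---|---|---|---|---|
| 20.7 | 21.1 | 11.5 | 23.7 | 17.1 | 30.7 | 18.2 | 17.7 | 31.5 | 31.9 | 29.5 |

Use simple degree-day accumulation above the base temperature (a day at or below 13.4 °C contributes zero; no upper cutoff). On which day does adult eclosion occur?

Daily DD above 13.4 °C: 7.3, 7.7, 0.0, 10.3, 3.7, 17.3, 4.8, 4.3, 18.1, 18.5, 16.1.
Cumulative: 7.3, 15.0, 15.0, 25.3, 29.0, 46.3, 51.1, 55.4, 73.5, 92.0, 108.1.
The total first reaches 23 DD on day 4.

day 4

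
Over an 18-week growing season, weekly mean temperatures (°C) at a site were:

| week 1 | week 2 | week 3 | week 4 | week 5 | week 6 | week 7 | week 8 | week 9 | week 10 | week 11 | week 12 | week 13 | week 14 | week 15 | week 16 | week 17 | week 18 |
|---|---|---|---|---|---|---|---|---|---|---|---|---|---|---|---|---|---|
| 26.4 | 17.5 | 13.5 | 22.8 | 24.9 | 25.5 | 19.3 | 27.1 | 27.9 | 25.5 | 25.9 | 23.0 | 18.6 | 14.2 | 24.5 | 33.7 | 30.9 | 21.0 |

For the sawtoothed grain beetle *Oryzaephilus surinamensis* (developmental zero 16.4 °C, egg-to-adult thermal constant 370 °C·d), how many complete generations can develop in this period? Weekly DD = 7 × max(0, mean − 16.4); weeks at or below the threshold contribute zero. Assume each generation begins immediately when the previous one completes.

Weekly DD (7 × max(0, T̄ − 16.4)): 70.0, 7.7, 0.0, 44.8, 59.5, 63.7, 20.3, 74.9, 80.5, 63.7, 66.5, 46.2, 15.4, 0.0, 56.7, 121.1, 101.5, 32.2.
Season total = 924.7 DD.
Complete generations = ⌊924.7 / 370⌋ = 2.

2 generations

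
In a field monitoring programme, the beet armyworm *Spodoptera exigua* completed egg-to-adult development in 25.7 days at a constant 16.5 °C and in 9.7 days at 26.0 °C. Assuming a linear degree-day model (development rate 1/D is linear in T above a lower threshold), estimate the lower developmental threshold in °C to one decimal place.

10.7 °C

Under the model K = D·(T − T_b), so D₁·(T₁ − T_b) = D₂·(T₂ − T_b).
25.7·(16.5 − T_b) = 9.7·(26.0 − T_b)
T_b = (25.7·16.5 − 9.7·26.0) / (25.7 − 9.7) = 171.85 / 16.0 = 10.741 °C ≈ 10.7 °C.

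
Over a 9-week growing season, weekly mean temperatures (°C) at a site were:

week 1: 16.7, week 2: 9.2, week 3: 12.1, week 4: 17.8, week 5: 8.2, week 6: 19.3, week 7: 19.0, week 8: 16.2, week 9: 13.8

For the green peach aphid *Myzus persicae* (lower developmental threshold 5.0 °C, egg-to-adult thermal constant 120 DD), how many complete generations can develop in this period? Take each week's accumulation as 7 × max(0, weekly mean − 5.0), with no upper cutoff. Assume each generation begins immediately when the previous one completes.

Weekly DD (7 × max(0, T̄ − 5.0)): 81.9, 29.4, 49.7, 89.6, 22.4, 100.1, 98.0, 78.4, 61.6.
Season total = 611.1 DD.
Complete generations = ⌊611.1 / 120⌋ = 5.

5 generations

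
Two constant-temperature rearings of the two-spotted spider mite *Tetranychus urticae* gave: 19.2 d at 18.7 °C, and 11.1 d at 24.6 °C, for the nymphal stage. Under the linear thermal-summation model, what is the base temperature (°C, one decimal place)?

10.6 °C

Under the model K = D·(T − T_b), so D₁·(T₁ − T_b) = D₂·(T₂ − T_b).
19.2·(18.7 − T_b) = 11.1·(24.6 − T_b)
T_b = (19.2·18.7 − 11.1·24.6) / (19.2 − 11.1) = 85.98 / 8.1 = 10.615 °C ≈ 10.6 °C.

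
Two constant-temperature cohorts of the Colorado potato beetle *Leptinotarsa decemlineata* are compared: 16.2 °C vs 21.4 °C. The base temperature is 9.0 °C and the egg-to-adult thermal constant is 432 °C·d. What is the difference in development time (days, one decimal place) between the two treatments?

25.2 days

At 16.2 °C: 432 / (16.2 − 9.0) = 432 / 7.2 = 60.000 d.
At 21.4 °C: 432 / (21.4 − 9.0) = 432 / 12.4 = 34.839 d.
Difference = |60.000 − 34.839| = 25.161 ≈ 25.2 days.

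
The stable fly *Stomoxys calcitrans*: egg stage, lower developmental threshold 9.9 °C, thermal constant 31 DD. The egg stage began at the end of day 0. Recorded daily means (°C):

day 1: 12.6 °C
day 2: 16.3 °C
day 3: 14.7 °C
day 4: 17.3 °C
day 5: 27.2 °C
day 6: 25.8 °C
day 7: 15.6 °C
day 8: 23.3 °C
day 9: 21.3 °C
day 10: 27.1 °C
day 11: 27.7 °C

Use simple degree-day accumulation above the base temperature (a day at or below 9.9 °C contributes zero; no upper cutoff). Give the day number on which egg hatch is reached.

Daily DD above 9.9 °C: 2.7, 6.4, 4.8, 7.4, 17.3, 15.9, 5.7, 13.4, 11.4, 17.2, 17.8.
Cumulative: 2.7, 9.1, 13.9, 21.3, 38.6, 54.5, 60.2, 73.6, 85.0, 102.2, 120.0.
The total first reaches 31 DD on day 5.

day 5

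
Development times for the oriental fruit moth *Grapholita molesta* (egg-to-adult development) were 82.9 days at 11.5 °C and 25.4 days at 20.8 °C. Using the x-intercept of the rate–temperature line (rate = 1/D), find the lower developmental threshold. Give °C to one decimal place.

Equal thermal constants: D₁(T₁ − T_b) = D₂(T₂ − T_b).
82.9·(11.5 − T_b) = 25.4·(20.8 − T_b)
T_b = (82.9·11.5 − 25.4·20.8) / (82.9 − 25.4) = 425.03 / 57.5 = 7.392 °C ≈ 7.4 °C.

7.4 °C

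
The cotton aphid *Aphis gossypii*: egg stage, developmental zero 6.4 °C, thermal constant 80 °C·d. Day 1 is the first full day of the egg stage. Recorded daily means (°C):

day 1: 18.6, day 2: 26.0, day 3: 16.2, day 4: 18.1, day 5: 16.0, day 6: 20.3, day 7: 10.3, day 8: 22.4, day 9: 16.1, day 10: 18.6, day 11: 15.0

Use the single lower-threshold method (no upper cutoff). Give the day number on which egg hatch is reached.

Daily DD above 6.4 °C: 12.2, 19.6, 9.8, 11.7, 9.6, 13.9, 3.9, 16.0, 9.7, 12.2, 8.6.
Cumulative: 12.2, 31.8, 41.6, 53.3, 62.9, 76.8, 80.7, 96.7, 106.4, 118.6, 127.2.
The total first reaches 80 DD on day 7.

day 7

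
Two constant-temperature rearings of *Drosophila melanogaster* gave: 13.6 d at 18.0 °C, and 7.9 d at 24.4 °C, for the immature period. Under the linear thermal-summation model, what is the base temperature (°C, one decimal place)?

Linear rate model ⇒ the product D·(T − T_b) is constant across temperatures.
13.6·(18.0 − T_b) = 7.9·(24.4 − T_b)
T_b = (13.6·18.0 − 7.9·24.4) / (13.6 − 7.9) = 52.04 / 5.7 = 9.130 °C ≈ 9.1 °C.

9.1 °C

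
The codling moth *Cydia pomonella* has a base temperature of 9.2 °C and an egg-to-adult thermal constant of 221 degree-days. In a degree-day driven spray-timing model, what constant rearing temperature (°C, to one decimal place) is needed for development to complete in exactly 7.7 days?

37.9 °C

Required daily accumulation = 221 / 7.7 = 28.701 DD/day.
T = T_base + 28.701 = 9.2 + 28.701 = 37.901 ≈ 37.9 °C.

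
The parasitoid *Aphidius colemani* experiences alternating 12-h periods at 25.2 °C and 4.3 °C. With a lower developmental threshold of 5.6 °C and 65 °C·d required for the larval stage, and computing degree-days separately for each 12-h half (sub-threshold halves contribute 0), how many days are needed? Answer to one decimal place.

Day half: max(0, 25.2 − 5.6) × 0.5 = 19.6 × 0.5 = 9.80 DD.
Night half: max(0, 4.3 − 5.6) × 0.5 = 0.0 × 0.5 = 0.00 DD.
Per 24 h: 9.80 DD/day.
Duration = 65 / 9.80 = 6.633 ≈ 6.6 days.

6.6 days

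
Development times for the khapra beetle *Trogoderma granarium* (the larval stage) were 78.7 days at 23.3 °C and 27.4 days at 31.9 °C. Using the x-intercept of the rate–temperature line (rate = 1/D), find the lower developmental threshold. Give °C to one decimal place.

18.7 °C

Equal thermal constants: D₁(T₁ − T_b) = D₂(T₂ − T_b).
78.7·(23.3 − T_b) = 27.4·(31.9 − T_b)
T_b = (78.7·23.3 − 27.4·31.9) / (78.7 − 27.4) = 959.65 / 51.3 = 18.707 °C ≈ 18.7 °C.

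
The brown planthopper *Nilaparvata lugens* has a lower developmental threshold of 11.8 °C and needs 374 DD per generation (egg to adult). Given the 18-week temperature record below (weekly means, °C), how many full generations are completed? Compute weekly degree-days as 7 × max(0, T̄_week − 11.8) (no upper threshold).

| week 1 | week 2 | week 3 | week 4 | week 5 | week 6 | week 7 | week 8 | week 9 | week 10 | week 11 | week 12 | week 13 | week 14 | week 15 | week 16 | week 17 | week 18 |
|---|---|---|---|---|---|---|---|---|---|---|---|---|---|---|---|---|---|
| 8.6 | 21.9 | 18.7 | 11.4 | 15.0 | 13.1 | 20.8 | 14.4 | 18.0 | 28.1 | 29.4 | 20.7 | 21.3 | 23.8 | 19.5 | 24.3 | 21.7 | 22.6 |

Weekly DD (7 × max(0, T̄ − 11.8)): 0.0, 70.7, 48.3, 0.0, 22.4, 9.1, 63.0, 18.2, 43.4, 114.1, 123.2, 62.3, 66.5, 84.0, 53.9, 87.5, 69.3, 75.6.
Season total = 1011.5 DD.
Complete generations = ⌊1011.5 / 374⌋ = 2.

2 generations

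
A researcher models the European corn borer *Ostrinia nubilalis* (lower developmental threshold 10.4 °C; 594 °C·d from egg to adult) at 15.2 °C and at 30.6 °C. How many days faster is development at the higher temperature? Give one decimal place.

At 15.2 °C: 594 / (15.2 − 10.4) = 594 / 4.8 = 123.750 d.
At 30.6 °C: 594 / (30.6 − 10.4) = 594 / 20.2 = 29.406 d.
Difference = |123.750 − 29.406| = 94.344 ≈ 94.3 days.

94.3 days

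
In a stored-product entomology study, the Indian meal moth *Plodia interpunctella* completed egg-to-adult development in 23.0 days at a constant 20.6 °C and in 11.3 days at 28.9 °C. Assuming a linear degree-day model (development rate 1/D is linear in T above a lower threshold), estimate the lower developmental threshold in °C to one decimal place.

Equal thermal constants: D₁(T₁ − T_b) = D₂(T₂ − T_b).
23.0·(20.6 − T_b) = 11.3·(28.9 − T_b)
T_b = (23.0·20.6 − 11.3·28.9) / (23.0 − 11.3) = 147.23 / 11.7 = 12.584 °C ≈ 12.6 °C.

12.6 °C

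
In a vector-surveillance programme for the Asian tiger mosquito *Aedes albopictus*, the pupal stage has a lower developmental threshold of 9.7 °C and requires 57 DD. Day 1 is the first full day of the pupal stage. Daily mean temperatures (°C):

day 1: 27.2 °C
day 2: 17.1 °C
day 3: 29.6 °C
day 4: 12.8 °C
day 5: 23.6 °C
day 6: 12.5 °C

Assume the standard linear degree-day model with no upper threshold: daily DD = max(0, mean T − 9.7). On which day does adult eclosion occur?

Daily DD above 9.7 °C: 17.5, 7.4, 19.9, 3.1, 13.9, 2.8.
Cumulative: 17.5, 24.9, 44.8, 47.9, 61.8, 64.6.
The total first reaches 57 DD on day 5.

day 5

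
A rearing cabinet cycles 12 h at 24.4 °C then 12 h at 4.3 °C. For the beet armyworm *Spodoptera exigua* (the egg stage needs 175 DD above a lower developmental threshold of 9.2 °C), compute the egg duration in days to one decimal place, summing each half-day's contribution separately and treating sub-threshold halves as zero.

Day half: max(0, 24.4 − 9.2) × 0.5 = 15.2 × 0.5 = 7.60 DD.
Night half: max(0, 4.3 − 9.2) × 0.5 = 0.0 × 0.5 = 0.00 DD.
Per 24 h: 7.60 DD/day.
Duration = 175 / 7.60 = 23.026 ≈ 23.0 days.

23.0 days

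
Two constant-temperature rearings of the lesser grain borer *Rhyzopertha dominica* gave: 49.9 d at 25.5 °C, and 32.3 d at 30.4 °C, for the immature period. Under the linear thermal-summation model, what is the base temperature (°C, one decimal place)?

Linear rate model ⇒ the product D·(T − T_b) is constant across temperatures.
49.9·(25.5 − T_b) = 32.3·(30.4 − T_b)
T_b = (49.9·25.5 − 32.3·30.4) / (49.9 − 32.3) = 290.53 / 17.6 = 16.507 °C ≈ 16.5 °C.

16.5 °C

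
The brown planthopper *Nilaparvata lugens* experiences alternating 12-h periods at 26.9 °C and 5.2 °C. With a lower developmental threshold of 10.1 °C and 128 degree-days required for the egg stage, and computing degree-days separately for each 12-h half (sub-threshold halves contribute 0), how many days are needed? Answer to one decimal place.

Day half: max(0, 26.9 − 10.1) × 0.5 = 16.8 × 0.5 = 8.40 DD.
Night half: max(0, 5.2 − 10.1) × 0.5 = 0.0 × 0.5 = 0.00 DD.
Per 24 h: 8.40 DD/day.
Duration = 128 / 8.40 = 15.238 ≈ 15.2 days.

15.2 days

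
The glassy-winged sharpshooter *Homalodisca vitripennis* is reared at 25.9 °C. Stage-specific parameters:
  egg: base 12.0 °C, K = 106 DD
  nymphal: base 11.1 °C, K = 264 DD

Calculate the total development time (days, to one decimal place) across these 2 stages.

egg: 106 / (25.9 − 12.0) = 106 / 13.9 = 7.626 d.
nymphal: 264 / (25.9 − 11.1) = 264 / 14.8 = 17.838 d.
Sum = 25.464 ≈ 25.5 days.

25.5 days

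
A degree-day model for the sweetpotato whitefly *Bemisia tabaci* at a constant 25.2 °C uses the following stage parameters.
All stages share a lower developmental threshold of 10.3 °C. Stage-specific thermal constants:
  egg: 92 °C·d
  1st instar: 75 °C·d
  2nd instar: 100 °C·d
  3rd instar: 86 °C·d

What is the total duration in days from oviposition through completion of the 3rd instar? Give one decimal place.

Daily accumulation at 25.2 °C = 25.2 − 10.3 = 14.9 DD/day.
Total K = 92 + 75 + 100 + 86 = 353 DD.
Total duration = 353 / 14.9 = 23.691 ≈ 23.7 days.

23.7 days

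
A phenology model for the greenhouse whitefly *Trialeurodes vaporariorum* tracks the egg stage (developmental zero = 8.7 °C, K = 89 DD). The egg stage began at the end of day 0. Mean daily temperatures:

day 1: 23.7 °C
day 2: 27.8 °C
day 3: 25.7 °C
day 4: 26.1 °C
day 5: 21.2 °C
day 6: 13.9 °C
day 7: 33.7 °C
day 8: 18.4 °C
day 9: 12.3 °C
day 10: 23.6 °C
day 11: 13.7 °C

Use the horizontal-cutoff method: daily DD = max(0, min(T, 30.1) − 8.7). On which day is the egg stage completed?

day 7

Daily DD above 8.7 °C (capped at 21.4): 15.0, 19.1, 17.0, 17.4, 12.5, 5.2, 21.4, 9.7, 3.6, 14.9, 5.0.
Cumulative: 15.0, 34.1, 51.1, 68.5, 81.0, 86.2, 107.6, 117.3, 120.9, 135.8, 140.8.
The total first reaches 89 DD on day 7.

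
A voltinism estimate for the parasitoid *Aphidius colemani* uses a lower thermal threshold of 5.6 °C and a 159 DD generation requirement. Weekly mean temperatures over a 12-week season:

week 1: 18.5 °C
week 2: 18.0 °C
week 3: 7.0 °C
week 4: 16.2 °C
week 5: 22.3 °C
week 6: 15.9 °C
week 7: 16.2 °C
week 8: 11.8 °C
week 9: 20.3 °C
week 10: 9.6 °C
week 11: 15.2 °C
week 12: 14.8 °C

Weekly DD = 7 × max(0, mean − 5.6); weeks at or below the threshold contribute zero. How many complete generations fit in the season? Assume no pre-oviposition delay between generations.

5 generations

Weekly DD (7 × max(0, T̄ − 5.6)): 90.3, 86.8, 9.8, 74.2, 116.9, 72.1, 74.2, 43.4, 102.9, 28.0, 67.2, 64.4.
Season total = 830.2 DD.
Complete generations = ⌊830.2 / 159⌋ = 5.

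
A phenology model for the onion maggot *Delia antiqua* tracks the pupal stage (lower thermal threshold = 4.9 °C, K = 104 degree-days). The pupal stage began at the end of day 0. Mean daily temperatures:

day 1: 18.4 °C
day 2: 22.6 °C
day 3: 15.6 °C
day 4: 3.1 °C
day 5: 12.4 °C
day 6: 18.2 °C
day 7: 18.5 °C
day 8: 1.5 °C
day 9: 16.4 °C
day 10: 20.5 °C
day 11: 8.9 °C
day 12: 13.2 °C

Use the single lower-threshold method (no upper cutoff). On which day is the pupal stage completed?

Daily DD above 4.9 °C: 13.5, 17.7, 10.7, 0.0, 7.5, 13.3, 13.6, 0.0, 11.5, 15.6, 4.0, 8.3.
Cumulative: 13.5, 31.2, 41.9, 41.9, 49.4, 62.7, 76.3, 76.3, 87.8, 103.4, 107.4, 115.7.
The total first reaches 104 DD on day 11.

day 11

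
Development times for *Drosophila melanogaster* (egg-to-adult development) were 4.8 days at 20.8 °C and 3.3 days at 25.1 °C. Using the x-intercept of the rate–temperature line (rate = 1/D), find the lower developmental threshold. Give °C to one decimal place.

Linear rate model ⇒ the product D·(T − T_b) is constant across temperatures.
4.8·(20.8 − T_b) = 3.3·(25.1 − T_b)
T_b = (4.8·20.8 − 3.3·25.1) / (4.8 − 3.3) = 17.01 / 1.5 = 11.340 °C ≈ 11.3 °C.

11.3 °C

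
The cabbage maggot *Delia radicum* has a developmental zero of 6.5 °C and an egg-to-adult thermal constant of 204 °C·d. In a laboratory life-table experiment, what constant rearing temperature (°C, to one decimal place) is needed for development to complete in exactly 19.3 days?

17.1 °C

Required daily accumulation = 204 / 19.3 = 10.570 DD/day.
T = T_base + 10.570 = 6.5 + 10.570 = 17.070 ≈ 17.1 °C.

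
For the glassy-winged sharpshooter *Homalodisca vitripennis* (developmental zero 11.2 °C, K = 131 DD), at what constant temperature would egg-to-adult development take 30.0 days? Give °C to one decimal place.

15.6 °C

Required daily accumulation = 131 / 30.0 = 4.367 DD/day.
T = T_base + 4.367 = 11.2 + 4.367 = 15.567 ≈ 15.6 °C.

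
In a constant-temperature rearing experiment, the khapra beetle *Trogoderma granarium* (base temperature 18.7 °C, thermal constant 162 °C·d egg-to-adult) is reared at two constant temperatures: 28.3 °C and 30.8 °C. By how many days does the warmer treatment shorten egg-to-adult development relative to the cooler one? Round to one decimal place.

At 28.3 °C: 162 / (28.3 − 18.7) = 162 / 9.6 = 16.875 d.
At 30.8 °C: 162 / (30.8 − 18.7) = 162 / 12.1 = 13.388 d.
Difference = |16.875 − 13.388| = 3.487 ≈ 3.5 days.

3.5 days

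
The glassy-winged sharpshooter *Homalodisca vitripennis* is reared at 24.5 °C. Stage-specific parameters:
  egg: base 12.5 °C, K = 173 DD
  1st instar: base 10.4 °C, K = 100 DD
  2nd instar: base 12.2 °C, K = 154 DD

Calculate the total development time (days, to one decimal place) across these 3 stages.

34.0 days

egg: 173 / (24.5 − 12.5) = 173 / 12.0 = 14.417 d.
1st instar: 100 / (24.5 − 10.4) = 100 / 14.1 = 7.092 d.
2nd instar: 154 / (24.5 − 12.2) = 154 / 12.3 = 12.520 d.
Sum = 34.029 ≈ 34.0 days.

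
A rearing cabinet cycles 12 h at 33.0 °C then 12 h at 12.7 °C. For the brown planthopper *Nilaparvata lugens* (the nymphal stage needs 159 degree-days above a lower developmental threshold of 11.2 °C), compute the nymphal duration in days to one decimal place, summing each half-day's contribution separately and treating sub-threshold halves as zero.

13.6 days

Day half: max(0, 33.0 − 11.2) × 0.5 = 21.8 × 0.5 = 10.90 DD.
Night half: max(0, 12.7 − 11.2) × 0.5 = 1.5 × 0.5 = 0.75 DD.
Per 24 h: 11.65 DD/day.
Duration = 159 / 11.65 = 13.648 ≈ 13.6 days.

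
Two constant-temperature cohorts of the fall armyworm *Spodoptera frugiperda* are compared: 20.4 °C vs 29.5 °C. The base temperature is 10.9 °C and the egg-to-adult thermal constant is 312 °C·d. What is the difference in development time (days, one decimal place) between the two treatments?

At 20.4 °C: 312 / (20.4 − 10.9) = 312 / 9.5 = 32.842 d.
At 29.5 °C: 312 / (29.5 − 10.9) = 312 / 18.6 = 16.774 d.
Difference = |32.842 − 16.774| = 16.068 ≈ 16.1 days.

16.1 days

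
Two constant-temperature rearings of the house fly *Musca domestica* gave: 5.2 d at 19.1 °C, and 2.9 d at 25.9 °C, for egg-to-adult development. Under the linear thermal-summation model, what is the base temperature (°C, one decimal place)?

10.5 °C

Under the model K = D·(T − T_b), so D₁·(T₁ − T_b) = D₂·(T₂ − T_b).
5.2·(19.1 − T_b) = 2.9·(25.9 − T_b)
T_b = (5.2·19.1 − 2.9·25.9) / (5.2 − 2.9) = 24.21 / 2.3 = 10.526 °C ≈ 10.5 °C.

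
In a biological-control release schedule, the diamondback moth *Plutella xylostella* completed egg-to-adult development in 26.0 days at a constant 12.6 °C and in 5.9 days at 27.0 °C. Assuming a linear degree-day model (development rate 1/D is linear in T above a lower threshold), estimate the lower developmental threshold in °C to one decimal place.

8.4 °C

Linear rate model ⇒ the product D·(T − T_b) is constant across temperatures.
26.0·(12.6 − T_b) = 5.9·(27.0 − T_b)
T_b = (26.0·12.6 − 5.9·27.0) / (26.0 − 5.9) = 168.30 / 20.1 = 8.373 °C ≈ 8.4 °C.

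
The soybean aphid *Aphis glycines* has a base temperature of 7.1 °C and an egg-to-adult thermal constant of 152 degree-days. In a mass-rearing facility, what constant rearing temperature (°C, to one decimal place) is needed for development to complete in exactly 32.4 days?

11.8 °C

Required daily accumulation = 152 / 32.4 = 4.691 DD/day.
T = T_base + 4.691 = 7.1 + 4.691 = 11.791 ≈ 11.8 °C.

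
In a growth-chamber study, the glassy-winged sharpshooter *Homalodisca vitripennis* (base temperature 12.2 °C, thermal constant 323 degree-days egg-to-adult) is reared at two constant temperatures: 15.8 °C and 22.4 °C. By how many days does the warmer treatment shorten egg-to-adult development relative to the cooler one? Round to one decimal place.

58.1 days

At 15.8 °C: 323 / (15.8 − 12.2) = 323 / 3.6 = 89.722 d.
At 22.4 °C: 323 / (22.4 − 12.2) = 323 / 10.2 = 31.667 d.
Difference = |89.722 − 31.667| = 58.056 ≈ 58.1 days.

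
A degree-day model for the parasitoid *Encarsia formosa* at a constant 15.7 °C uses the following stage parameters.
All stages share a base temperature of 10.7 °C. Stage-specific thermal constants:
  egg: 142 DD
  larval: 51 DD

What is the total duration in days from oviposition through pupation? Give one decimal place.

38.6 days

Daily accumulation at 15.7 °C = 15.7 − 10.7 = 5.0 DD/day.
Total K = 142 + 51 = 193 DD.
Total duration = 193 / 5.0 = 38.600 ≈ 38.6 days.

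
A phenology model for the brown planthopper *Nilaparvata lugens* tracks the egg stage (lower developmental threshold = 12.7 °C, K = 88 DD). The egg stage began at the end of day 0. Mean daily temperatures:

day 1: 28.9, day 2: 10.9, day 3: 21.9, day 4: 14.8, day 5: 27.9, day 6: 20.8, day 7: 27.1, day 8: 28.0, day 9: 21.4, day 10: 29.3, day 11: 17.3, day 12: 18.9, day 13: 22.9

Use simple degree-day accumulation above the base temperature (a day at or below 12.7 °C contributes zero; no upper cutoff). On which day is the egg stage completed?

Daily DD above 12.7 °C: 16.2, 0.0, 9.2, 2.1, 15.2, 8.1, 14.4, 15.3, 8.7, 16.6, 4.6, 6.2, 10.2.
Cumulative: 16.2, 16.2, 25.4, 27.5, 42.7, 50.8, 65.2, 80.5, 89.2, 105.8, 110.4, 116.6, 126.8.
The total first reaches 88 DD on day 9.

day 9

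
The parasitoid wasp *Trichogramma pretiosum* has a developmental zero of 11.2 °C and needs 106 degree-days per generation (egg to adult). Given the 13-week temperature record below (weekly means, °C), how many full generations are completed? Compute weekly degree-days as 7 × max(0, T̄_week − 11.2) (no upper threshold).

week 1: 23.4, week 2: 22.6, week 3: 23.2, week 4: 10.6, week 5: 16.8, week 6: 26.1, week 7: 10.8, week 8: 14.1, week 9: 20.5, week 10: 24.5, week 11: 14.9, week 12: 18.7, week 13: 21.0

Weekly DD (7 × max(0, T̄ − 11.2)): 85.4, 79.8, 84.0, 0.0, 39.2, 104.3, 0.0, 20.3, 65.1, 93.1, 25.9, 52.5, 68.6.
Season total = 718.2 DD.
Complete generations = ⌊718.2 / 106⌋ = 6.

6 generations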